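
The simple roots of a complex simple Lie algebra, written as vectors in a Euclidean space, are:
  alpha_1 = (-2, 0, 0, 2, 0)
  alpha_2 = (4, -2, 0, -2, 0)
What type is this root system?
Compute the Cartan integers a_ij = 2(alpha_i, alpha_j)/(alpha_j, alpha_j); the resulting 2x2 Cartan matrix is
[[2, -1], [-3, 2]].
The roots have two lengths (squared-length ratio 3:1); the short ones are alpha_{1}. The associated Dynkin diagram is two nodes joined by a triple edge (G_2), so the type is G_2.

G_2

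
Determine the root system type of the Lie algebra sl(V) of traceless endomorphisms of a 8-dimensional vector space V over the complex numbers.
A7

This is sl(8), which has dimension 8^2 - 1 = 63 and rank 8 - 1 = 7 (a Cartan subalgebra is the diagonal traceless matrices). In the classification of classical Lie algebras, the special linear algebra sl(n+1) has type A_n; here n = 7, so the Dynkin diagram is a chain of 7 nodes with single edges (A_7). Hence the type is A_7.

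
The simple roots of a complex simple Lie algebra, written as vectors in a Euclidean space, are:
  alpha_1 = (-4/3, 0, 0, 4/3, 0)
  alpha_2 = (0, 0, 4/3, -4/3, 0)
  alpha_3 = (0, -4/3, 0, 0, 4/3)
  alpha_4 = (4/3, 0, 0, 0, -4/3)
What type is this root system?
Compute the Cartan integers a_ij = 2(alpha_i, alpha_j)/(alpha_j, alpha_j); the resulting 4x4 Cartan matrix is
[[2, -1, 0, -1], [-1, 2, 0, 0], [0, 0, 2, -1], [-1, 0, -1, 2]].
All simple roots have the same length, so the diagram is simply laced. The associated Dynkin diagram is a chain of 4 nodes with single edges (A_4), so the type is A_4 (the algebra sl(5)).

type A_4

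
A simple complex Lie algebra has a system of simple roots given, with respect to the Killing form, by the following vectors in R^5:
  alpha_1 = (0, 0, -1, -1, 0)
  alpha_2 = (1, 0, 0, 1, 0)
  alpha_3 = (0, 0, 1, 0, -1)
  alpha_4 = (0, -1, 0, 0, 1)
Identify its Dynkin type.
A_4

Compute the Cartan integers a_ij = 2(alpha_i, alpha_j)/(alpha_j, alpha_j); the resulting 4x4 Cartan matrix is
[[2, -1, -1, 0], [-1, 2, 0, 0], [-1, 0, 2, -1], [0, 0, -1, 2]].
All simple roots have the same length, so the diagram is simply laced. The associated Dynkin diagram is a chain of 4 nodes with single edges (A_4), so the type is A_4 (the algebra sl(5)).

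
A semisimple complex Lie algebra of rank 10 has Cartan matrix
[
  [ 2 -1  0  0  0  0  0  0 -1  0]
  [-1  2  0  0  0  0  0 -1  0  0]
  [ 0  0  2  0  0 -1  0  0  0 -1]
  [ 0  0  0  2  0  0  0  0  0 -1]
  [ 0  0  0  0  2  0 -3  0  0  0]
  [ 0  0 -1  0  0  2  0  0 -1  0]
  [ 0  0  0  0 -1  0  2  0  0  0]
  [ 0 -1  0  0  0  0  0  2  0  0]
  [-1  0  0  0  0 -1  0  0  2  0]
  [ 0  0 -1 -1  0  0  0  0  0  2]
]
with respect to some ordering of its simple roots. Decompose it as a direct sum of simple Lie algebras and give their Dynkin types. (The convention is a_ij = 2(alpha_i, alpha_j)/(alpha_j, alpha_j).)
type A_8 + type G_2

The diagram associated to this matrix has two connected components: the simple roots {alpha_1, alpha_2, alpha_3, alpha_4, alpha_6, alpha_8, alpha_9, alpha_10} form a chain of 8 nodes with single edges (A_8), and {alpha_5, alpha_7} form two nodes joined by a triple edge (G_2). A semisimple Lie algebra decomposes uniquely as the direct sum of simple ideals, one per connected component of its Dynkin diagram, so g ≅ A_8 ⊕ G_2 (dimension 80 + 14 = 94).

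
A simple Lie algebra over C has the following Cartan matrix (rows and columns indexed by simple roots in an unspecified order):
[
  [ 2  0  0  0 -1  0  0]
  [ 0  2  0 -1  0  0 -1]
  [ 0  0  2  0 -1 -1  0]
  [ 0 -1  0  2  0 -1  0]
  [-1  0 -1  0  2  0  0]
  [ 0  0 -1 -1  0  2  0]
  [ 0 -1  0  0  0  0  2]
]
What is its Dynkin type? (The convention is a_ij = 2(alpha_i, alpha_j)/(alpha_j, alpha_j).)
A_7

The matrix has rank 7 with 2's on the diagonal. Reading the off-diagonal entries as Dynkin edges (a single edge where a_ij = a_ji = -1; a double or triple edge where a_ij * a_ji = 2 or 3), the diagram is a chain of 7 nodes with single edges (A_7). One simple-root ordering that puts it in standard form is (alpha_7, alpha_2, alpha_4, alpha_6, alpha_3, alpha_5, alpha_1). So the algebra is type A_7, i.e. sl(8).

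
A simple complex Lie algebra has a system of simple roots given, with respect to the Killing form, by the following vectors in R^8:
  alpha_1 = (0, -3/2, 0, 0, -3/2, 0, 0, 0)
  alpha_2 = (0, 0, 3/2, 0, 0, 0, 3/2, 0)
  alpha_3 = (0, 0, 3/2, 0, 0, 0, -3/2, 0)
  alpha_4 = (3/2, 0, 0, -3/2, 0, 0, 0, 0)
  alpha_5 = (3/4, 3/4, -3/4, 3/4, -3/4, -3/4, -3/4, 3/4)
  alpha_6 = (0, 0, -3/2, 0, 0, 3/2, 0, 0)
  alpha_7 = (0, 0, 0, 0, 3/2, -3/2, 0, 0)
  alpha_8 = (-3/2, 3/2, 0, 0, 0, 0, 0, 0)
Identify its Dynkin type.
E8

Compute the Cartan integers a_ij = 2(alpha_i, alpha_j)/(alpha_j, alpha_j); the resulting 8x8 Cartan matrix is
[[2, 0, 0, 0, 0, 0, -1, -1], [0, 2, 0, 0, -1, -1, 0, 0], [0, 0, 2, 0, 0, -1, 0, 0], [0, 0, 0, 2, 0, 0, 0, -1], [0, -1, 0, 0, 2, 0, 0, 0], [0, -1, -1, 0, 0, 2, -1, 0], [-1, 0, 0, 0, 0, -1, 2, 0], [-1, 0, 0, -1, 0, 0, 0, 2]].
All simple roots have the same length, so the diagram is simply laced. The associated Dynkin diagram is a chain of 7 nodes with one extra node attached to the third node from one end (E_8), so the type is E_8.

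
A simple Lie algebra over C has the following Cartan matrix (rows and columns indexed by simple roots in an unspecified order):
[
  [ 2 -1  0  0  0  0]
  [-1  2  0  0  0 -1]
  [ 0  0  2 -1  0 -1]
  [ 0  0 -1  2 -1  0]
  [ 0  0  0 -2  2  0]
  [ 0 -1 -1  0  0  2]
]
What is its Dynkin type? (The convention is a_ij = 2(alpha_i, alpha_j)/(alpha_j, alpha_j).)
The matrix has rank 6 with 2's on the diagonal. Reading the off-diagonal entries as Dynkin edges (a single edge where a_ij = a_ji = -1; a double or triple edge where a_ij * a_ji = 2 or 3), the diagram is a chain of 6 nodes with a double edge at one end; the terminal node there is the unique long simple root (C_6). One simple-root ordering that puts it in standard form is (alpha_1, alpha_2, alpha_6, alpha_3, alpha_4, alpha_5). So the algebra is type C_6, i.e. sp(12).

C_6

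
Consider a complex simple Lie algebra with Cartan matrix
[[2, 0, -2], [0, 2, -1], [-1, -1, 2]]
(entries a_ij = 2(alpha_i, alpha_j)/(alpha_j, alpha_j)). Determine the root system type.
C_3

The matrix has rank 3 with 2's on the diagonal. Reading the off-diagonal entries as Dynkin edges (a single edge where a_ij = a_ji = -1; a double or triple edge where a_ij * a_ji = 2 or 3), the diagram is a chain of 3 nodes with a double edge at one end; the terminal node there is the unique long simple root (C_3). One simple-root ordering that puts it in standard form is (alpha_2, alpha_3, alpha_1). So the algebra is type C_3, i.e. sp(6).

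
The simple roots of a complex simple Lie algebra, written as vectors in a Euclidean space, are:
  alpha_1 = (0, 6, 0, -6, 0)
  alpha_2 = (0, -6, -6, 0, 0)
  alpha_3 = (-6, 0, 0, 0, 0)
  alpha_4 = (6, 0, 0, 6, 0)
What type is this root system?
type B_4

Compute the Cartan integers a_ij = 2(alpha_i, alpha_j)/(alpha_j, alpha_j); the resulting 4x4 Cartan matrix is
[[2, -1, 0, -1], [-1, 2, 0, 0], [0, 0, 2, -1], [-1, 0, -2, 2]].
The roots have two lengths (squared-length ratio 2:1); the short ones are alpha_{3}. The associated Dynkin diagram is a chain of 4 nodes with a double edge at one end; the terminal node there is the unique short simple root (B_4), so the type is B_4 (the algebra so(9)).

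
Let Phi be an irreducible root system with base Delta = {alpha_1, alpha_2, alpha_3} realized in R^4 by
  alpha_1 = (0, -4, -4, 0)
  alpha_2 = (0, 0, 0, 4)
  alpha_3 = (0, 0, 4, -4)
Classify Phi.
type B_3

Compute the Cartan integers a_ij = 2(alpha_i, alpha_j)/(alpha_j, alpha_j); the resulting 3x3 Cartan matrix is
[[2, 0, -1], [0, 2, -1], [-1, -2, 2]].
The roots have two lengths (squared-length ratio 2:1); the short ones are alpha_{2}. The associated Dynkin diagram is a chain of 3 nodes with a double edge at one end; the terminal node there is the unique short simple root (B_3), so the type is B_3 (the algebra so(7)).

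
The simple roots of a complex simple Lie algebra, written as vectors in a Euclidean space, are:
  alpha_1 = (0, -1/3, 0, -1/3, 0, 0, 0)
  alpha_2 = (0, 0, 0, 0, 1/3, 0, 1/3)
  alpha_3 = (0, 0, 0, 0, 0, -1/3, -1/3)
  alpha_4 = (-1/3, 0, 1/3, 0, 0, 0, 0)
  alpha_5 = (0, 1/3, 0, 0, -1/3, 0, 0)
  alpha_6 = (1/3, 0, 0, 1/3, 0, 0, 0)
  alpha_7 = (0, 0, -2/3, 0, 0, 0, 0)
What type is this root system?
Compute the Cartan integers a_ij = 2(alpha_i, alpha_j)/(alpha_j, alpha_j); the resulting 7x7 Cartan matrix is
[[2, 0, 0, 0, -1, -1, 0], [0, 2, -1, 0, -1, 0, 0], [0, -1, 2, 0, 0, 0, 0], [0, 0, 0, 2, 0, -1, -1], [-1, -1, 0, 0, 2, 0, 0], [-1, 0, 0, -1, 0, 2, 0], [0, 0, 0, -2, 0, 0, 2]].
The roots have two lengths (squared-length ratio 2:1); the short ones are alpha_{1,2,3,4,5,6}. The associated Dynkin diagram is a chain of 7 nodes with a double edge at one end; the terminal node there is the unique long simple root (C_7), so the type is C_7 (the algebra sp(14)).

C7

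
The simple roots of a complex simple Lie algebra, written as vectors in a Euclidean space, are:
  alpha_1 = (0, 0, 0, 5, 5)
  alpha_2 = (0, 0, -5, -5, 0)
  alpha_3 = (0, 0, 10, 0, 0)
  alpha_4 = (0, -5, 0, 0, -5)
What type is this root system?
Compute the Cartan integers a_ij = 2(alpha_i, alpha_j)/(alpha_j, alpha_j); the resulting 4x4 Cartan matrix is
[[2, -1, 0, -1], [-1, 2, -1, 0], [0, -2, 2, 0], [-1, 0, 0, 2]].
The roots have two lengths (squared-length ratio 2:1); the short ones are alpha_{1,2,4}. The associated Dynkin diagram is a chain of 4 nodes with a double edge at one end; the terminal node there is the unique long simple root (C_4), so the type is C_4 (the algebra sp(8)).

C_4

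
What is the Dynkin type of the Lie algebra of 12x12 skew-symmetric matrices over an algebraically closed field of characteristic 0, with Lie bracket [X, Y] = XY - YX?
This is so(12) with 12 even, which has dimension 12(12-1)/2 = 66 and rank 12/2 = 6. In the classification of classical Lie algebras, the orthogonal algebra so(2n) in an even number of variables has type D_n; here n = 6, so the Dynkin diagram is a chain of 4 nodes with a fork of two nodes at one end (D_6). Hence the type is D_6.

D_6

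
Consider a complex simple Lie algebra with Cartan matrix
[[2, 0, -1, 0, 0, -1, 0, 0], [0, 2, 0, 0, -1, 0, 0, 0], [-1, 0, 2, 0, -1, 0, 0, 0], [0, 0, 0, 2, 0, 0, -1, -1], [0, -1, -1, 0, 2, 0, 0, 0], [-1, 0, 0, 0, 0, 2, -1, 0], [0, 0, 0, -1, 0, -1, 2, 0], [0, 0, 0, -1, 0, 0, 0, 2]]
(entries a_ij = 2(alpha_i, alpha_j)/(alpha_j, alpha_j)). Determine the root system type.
The matrix has rank 8 with 2's on the diagonal. Reading the off-diagonal entries as Dynkin edges (a single edge where a_ij = a_ji = -1; a double or triple edge where a_ij * a_ji = 2 or 3), the diagram is a chain of 8 nodes with single edges (A_8). One simple-root ordering that puts it in standard form is (alpha_2, alpha_5, alpha_3, alpha_1, alpha_6, alpha_7, alpha_4, alpha_8). So the algebra is type A_8, i.e. sl(9).

type A_8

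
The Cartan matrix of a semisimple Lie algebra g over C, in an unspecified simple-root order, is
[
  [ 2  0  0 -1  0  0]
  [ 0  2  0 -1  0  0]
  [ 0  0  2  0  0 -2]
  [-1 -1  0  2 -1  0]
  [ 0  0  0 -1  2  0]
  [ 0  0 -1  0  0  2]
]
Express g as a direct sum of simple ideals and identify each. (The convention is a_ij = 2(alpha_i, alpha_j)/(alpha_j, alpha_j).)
The diagram associated to this matrix has two connected components: the simple roots {alpha_3, alpha_6} form a chain of 2 nodes with a double edge at one end; the terminal node there is the unique short simple root (B_2), and {alpha_1, alpha_2, alpha_4, alpha_5} form a chain of 2 nodes with a fork of two nodes at one end (D_4). A semisimple Lie algebra decomposes uniquely as the direct sum of simple ideals, one per connected component of its Dynkin diagram, so g ≅ B_2 ⊕ D_4 (dimension 10 + 28 = 38).

B_2 + D_4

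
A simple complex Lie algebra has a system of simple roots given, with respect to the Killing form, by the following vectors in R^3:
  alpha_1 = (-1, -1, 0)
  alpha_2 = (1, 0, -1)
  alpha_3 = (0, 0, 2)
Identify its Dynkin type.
Compute the Cartan integers a_ij = 2(alpha_i, alpha_j)/(alpha_j, alpha_j); the resulting 3x3 Cartan matrix is
[[2, -1, 0], [-1, 2, -1], [0, -2, 2]].
The roots have two lengths (squared-length ratio 2:1); the short ones are alpha_{1,2}. The associated Dynkin diagram is a chain of 3 nodes with a double edge at one end; the terminal node there is the unique long simple root (C_3), so the type is C_3 (the algebra sp(6)).

C_3 (sp(6))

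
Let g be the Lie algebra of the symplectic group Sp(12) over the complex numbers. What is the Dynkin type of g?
This is sp(12), which has dimension 12(12+1)/2 = 78 and rank 12/2 = 6. In the classification of classical Lie algebras, the symplectic algebra sp(2n) has type C_n; here n = 6, so the Dynkin diagram is a chain of 6 nodes with a double edge at one end; the terminal node there is the unique long simple root (C_6). Hence the type is C_6.

C_6 (sp(12))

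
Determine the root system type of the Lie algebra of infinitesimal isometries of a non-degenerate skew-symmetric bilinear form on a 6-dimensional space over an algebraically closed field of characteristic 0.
This is sp(6), which has dimension 6(6+1)/2 = 21 and rank 6/2 = 3. In the classification of classical Lie algebras, the symplectic algebra sp(2n) has type C_n; here n = 3, so the Dynkin diagram is a chain of 3 nodes with a double edge at one end; the terminal node there is the unique long simple root (C_3). Hence the type is C_3.

C_3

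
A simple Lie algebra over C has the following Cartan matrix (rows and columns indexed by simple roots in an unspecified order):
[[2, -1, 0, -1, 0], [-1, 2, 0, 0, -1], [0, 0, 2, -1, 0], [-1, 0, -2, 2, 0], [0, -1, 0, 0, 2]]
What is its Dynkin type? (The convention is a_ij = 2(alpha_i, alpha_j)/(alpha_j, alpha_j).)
The matrix has rank 5 with 2's on the diagonal. Reading the off-diagonal entries as Dynkin edges (a single edge where a_ij = a_ji = -1; a double or triple edge where a_ij * a_ji = 2 or 3), the diagram is a chain of 5 nodes with a double edge at one end; the terminal node there is the unique short simple root (B_5). One simple-root ordering that puts it in standard form is (alpha_5, alpha_2, alpha_1, alpha_4, alpha_3). So the algebra is type B_5, i.e. so(11).

B_5 (so(11))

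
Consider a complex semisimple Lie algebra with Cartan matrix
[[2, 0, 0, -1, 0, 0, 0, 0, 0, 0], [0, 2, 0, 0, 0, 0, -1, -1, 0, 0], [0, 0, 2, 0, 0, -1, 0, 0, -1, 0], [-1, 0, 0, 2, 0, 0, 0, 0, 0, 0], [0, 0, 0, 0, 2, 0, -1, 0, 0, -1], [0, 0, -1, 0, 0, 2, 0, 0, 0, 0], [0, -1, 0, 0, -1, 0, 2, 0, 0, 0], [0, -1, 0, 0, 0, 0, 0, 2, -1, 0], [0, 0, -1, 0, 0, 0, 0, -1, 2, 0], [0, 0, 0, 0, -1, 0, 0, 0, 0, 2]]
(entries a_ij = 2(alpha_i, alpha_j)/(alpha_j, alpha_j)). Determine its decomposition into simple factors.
The diagram associated to this matrix has two connected components: the simple roots {alpha_1, alpha_4} form a chain of 2 nodes with single edges (A_2), and {alpha_2, alpha_3, alpha_5, alpha_6, alpha_7, alpha_8, alpha_9, alpha_10} form a chain of 8 nodes with single edges (A_8). A semisimple Lie algebra decomposes uniquely as the direct sum of simple ideals, one per connected component of its Dynkin diagram, so g ≅ A_2 ⊕ A_8 (dimension 8 + 80 = 88).

A_2 (sl(3)) ⊕ A_8 (sl(9))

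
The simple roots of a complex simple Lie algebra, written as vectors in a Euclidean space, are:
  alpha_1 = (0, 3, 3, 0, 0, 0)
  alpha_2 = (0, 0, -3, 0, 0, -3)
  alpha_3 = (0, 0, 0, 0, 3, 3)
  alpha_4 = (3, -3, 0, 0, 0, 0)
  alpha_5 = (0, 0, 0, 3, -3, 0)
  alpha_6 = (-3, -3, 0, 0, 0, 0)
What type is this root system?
D_6

Compute the Cartan integers a_ij = 2(alpha_i, alpha_j)/(alpha_j, alpha_j); the resulting 6x6 Cartan matrix is
[[2, -1, 0, -1, 0, -1], [-1, 2, -1, 0, 0, 0], [0, -1, 2, 0, -1, 0], [-1, 0, 0, 2, 0, 0], [0, 0, -1, 0, 2, 0], [-1, 0, 0, 0, 0, 2]].
All simple roots have the same length, so the diagram is simply laced. The associated Dynkin diagram is a chain of 4 nodes with a fork of two nodes at one end (D_6), so the type is D_6 (the algebra so(12)).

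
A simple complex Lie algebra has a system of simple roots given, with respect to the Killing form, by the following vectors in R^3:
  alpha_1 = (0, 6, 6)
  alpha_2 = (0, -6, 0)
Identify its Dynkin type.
B2

Compute the Cartan integers a_ij = 2(alpha_i, alpha_j)/(alpha_j, alpha_j); the resulting 2x2 Cartan matrix is
[[2, -2], [-1, 2]].
The roots have two lengths (squared-length ratio 2:1); the short ones are alpha_{2}. The associated Dynkin diagram is a chain of 2 nodes with a double edge at one end; the terminal node there is the unique short simple root (B_2), so the type is B_2 (the algebra so(5)).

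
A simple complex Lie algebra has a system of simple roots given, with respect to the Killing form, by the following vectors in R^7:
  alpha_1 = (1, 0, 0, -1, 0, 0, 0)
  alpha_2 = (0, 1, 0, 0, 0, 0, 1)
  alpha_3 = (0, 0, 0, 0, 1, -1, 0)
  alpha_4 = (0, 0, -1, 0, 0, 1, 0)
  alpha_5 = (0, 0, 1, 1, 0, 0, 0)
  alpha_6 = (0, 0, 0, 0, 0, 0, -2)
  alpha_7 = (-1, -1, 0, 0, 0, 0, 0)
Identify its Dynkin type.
C7

Compute the Cartan integers a_ij = 2(alpha_i, alpha_j)/(alpha_j, alpha_j); the resulting 7x7 Cartan matrix is
[[2, 0, 0, 0, -1, 0, -1], [0, 2, 0, 0, 0, -1, -1], [0, 0, 2, -1, 0, 0, 0], [0, 0, -1, 2, -1, 0, 0], [-1, 0, 0, -1, 2, 0, 0], [0, -2, 0, 0, 0, 2, 0], [-1, -1, 0, 0, 0, 0, 2]].
The roots have two lengths (squared-length ratio 2:1); the short ones are alpha_{1,2,3,4,5,7}. The associated Dynkin diagram is a chain of 7 nodes with a double edge at one end; the terminal node there is the unique long simple root (C_7), so the type is C_7 (the algebra sp(14)).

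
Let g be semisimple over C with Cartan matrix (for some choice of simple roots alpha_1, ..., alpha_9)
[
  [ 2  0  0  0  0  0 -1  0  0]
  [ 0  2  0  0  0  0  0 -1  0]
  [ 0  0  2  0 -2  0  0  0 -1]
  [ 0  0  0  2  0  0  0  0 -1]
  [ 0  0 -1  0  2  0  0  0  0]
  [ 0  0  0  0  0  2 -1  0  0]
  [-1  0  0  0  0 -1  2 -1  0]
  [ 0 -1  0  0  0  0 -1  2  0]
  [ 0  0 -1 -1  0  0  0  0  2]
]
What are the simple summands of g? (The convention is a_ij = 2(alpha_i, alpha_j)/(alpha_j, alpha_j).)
B4 ⊕ D5

The diagram associated to this matrix has two connected components: the simple roots {alpha_3, alpha_4, alpha_5, alpha_9} form a chain of 4 nodes with a double edge at one end; the terminal node there is the unique short simple root (B_4), and {alpha_1, alpha_2, alpha_6, alpha_7, alpha_8} form a chain of 3 nodes with a fork of two nodes at one end (D_5). A semisimple Lie algebra decomposes uniquely as the direct sum of simple ideals, one per connected component of its Dynkin diagram, so g ≅ B_4 ⊕ D_5 (dimension 36 + 45 = 81).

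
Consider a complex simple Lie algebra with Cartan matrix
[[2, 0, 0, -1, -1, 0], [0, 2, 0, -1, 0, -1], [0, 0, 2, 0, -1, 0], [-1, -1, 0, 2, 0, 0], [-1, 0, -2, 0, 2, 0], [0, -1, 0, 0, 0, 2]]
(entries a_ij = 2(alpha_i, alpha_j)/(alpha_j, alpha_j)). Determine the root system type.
The matrix has rank 6 with 2's on the diagonal. Reading the off-diagonal entries as Dynkin edges (a single edge where a_ij = a_ji = -1; a double or triple edge where a_ij * a_ji = 2 or 3), the diagram is a chain of 6 nodes with a double edge at one end; the terminal node there is the unique short simple root (B_6). One simple-root ordering that puts it in standard form is (alpha_6, alpha_2, alpha_4, alpha_1, alpha_5, alpha_3). So the algebra is type B_6, i.e. so(13).

type B_6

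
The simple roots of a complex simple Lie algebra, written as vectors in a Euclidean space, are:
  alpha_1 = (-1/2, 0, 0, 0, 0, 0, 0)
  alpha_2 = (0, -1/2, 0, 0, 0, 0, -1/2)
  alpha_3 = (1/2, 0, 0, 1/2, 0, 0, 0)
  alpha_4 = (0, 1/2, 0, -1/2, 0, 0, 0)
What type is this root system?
Compute the Cartan integers a_ij = 2(alpha_i, alpha_j)/(alpha_j, alpha_j); the resulting 4x4 Cartan matrix is
[[2, 0, -1, 0], [0, 2, 0, -1], [-2, 0, 2, -1], [0, -1, -1, 2]].
The roots have two lengths (squared-length ratio 2:1); the short ones are alpha_{1}. The associated Dynkin diagram is a chain of 4 nodes with a double edge at one end; the terminal node there is the unique short simple root (B_4), so the type is B_4 (the algebra so(9)).

B4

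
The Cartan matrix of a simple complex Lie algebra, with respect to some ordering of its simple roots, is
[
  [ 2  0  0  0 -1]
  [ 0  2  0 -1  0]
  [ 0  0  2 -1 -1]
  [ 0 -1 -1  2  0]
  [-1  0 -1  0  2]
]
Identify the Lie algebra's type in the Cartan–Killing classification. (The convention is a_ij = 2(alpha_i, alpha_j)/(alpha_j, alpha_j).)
The matrix has rank 5 with 2's on the diagonal. Reading the off-diagonal entries as Dynkin edges (a single edge where a_ij = a_ji = -1; a double or triple edge where a_ij * a_ji = 2 or 3), the diagram is a chain of 5 nodes with single edges (A_5). One simple-root ordering that puts it in standard form is (alpha_2, alpha_4, alpha_3, alpha_5, alpha_1). So the algebra is type A_5, i.e. sl(6).

A_5 (sl(6))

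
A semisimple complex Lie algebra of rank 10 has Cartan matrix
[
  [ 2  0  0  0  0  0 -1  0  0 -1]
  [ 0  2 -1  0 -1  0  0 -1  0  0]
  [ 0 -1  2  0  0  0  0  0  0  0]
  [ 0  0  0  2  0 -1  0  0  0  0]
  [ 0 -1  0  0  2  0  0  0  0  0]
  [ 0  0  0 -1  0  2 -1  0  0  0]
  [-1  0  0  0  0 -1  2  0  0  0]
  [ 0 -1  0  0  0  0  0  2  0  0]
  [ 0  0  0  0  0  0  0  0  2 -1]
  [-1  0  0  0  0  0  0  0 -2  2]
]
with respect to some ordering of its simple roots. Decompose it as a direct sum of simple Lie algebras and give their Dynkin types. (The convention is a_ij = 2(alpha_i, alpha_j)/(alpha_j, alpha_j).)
The diagram associated to this matrix has two connected components: the simple roots {alpha_1, alpha_4, alpha_6, alpha_7, alpha_9, alpha_10} form a chain of 6 nodes with a double edge at one end; the terminal node there is the unique short simple root (B_6), and {alpha_2, alpha_3, alpha_5, alpha_8} form a chain of 2 nodes with a fork of two nodes at one end (D_4). A semisimple Lie algebra decomposes uniquely as the direct sum of simple ideals, one per connected component of its Dynkin diagram, so g ≅ B_6 ⊕ D_4 (dimension 78 + 28 = 106).

B6 + D4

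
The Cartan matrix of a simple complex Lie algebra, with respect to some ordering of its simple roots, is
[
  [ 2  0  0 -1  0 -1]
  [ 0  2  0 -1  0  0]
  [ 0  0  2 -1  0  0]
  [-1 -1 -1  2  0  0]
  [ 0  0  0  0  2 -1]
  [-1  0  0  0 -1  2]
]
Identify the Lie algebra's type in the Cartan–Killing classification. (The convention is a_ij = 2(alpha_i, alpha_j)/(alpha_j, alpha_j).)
The matrix has rank 6 with 2's on the diagonal. Reading the off-diagonal entries as Dynkin edges (a single edge where a_ij = a_ji = -1; a double or triple edge where a_ij * a_ji = 2 or 3), the diagram is a chain of 4 nodes with a fork of two nodes at one end (D_6). One simple-root ordering that puts it in standard form is (alpha_5, alpha_6, alpha_1, alpha_4, alpha_3, alpha_2). So the algebra is type D_6, i.e. so(12).

D_6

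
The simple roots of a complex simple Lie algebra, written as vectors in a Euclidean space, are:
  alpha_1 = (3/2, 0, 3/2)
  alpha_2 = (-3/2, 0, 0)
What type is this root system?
Compute the Cartan integers a_ij = 2(alpha_i, alpha_j)/(alpha_j, alpha_j); the resulting 2x2 Cartan matrix is
[[2, -2], [-1, 2]].
The roots have two lengths (squared-length ratio 2:1); the short ones are alpha_{2}. The associated Dynkin diagram is a chain of 2 nodes with a double edge at one end; the terminal node there is the unique short simple root (B_2), so the type is B_2 (the algebra so(5)).

B_2 (so(5))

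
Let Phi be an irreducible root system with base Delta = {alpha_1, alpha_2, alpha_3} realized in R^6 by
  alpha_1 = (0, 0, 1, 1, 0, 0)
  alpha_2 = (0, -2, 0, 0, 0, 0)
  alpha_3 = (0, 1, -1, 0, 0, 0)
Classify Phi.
Compute the Cartan integers a_ij = 2(alpha_i, alpha_j)/(alpha_j, alpha_j); the resulting 3x3 Cartan matrix is
[[2, 0, -1], [0, 2, -2], [-1, -1, 2]].
The roots have two lengths (squared-length ratio 2:1); the short ones are alpha_{1,3}. The associated Dynkin diagram is a chain of 3 nodes with a double edge at one end; the terminal node there is the unique long simple root (C_3), so the type is C_3 (the algebra sp(6)).

type C_3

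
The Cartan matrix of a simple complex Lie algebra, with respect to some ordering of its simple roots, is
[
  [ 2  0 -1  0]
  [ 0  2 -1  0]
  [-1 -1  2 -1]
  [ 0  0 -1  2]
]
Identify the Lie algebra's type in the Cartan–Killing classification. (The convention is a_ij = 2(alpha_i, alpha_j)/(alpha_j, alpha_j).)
type D_4

The matrix has rank 4 with 2's on the diagonal. Reading the off-diagonal entries as Dynkin edges (a single edge where a_ij = a_ji = -1; a double or triple edge where a_ij * a_ji = 2 or 3), the diagram is a chain of 2 nodes with a fork of two nodes at one end (D_4). One simple-root ordering that puts it in standard form is (alpha_4, alpha_3, alpha_1, alpha_2). So the algebra is type D_4, i.e. so(8).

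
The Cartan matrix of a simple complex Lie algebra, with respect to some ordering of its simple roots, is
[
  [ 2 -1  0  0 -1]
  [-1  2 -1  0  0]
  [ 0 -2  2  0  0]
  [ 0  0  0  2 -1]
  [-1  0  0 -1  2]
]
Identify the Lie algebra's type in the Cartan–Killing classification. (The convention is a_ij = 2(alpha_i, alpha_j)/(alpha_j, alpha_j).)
C5

The matrix has rank 5 with 2's on the diagonal. Reading the off-diagonal entries as Dynkin edges (a single edge where a_ij = a_ji = -1; a double or triple edge where a_ij * a_ji = 2 or 3), the diagram is a chain of 5 nodes with a double edge at one end; the terminal node there is the unique long simple root (C_5). One simple-root ordering that puts it in standard form is (alpha_4, alpha_5, alpha_1, alpha_2, alpha_3). So the algebra is type C_5, i.e. sp(10).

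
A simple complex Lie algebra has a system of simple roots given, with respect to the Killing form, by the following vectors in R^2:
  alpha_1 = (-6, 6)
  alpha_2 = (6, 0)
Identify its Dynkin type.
B2

Compute the Cartan integers a_ij = 2(alpha_i, alpha_j)/(alpha_j, alpha_j); the resulting 2x2 Cartan matrix is
[[2, -2], [-1, 2]].
The roots have two lengths (squared-length ratio 2:1); the short ones are alpha_{2}. The associated Dynkin diagram is a chain of 2 nodes with a double edge at one end; the terminal node there is the unique short simple root (B_2), so the type is B_2 (the algebra so(5)).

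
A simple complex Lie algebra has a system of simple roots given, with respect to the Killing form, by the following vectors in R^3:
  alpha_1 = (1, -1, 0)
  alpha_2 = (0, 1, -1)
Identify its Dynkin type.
Compute the Cartan integers a_ij = 2(alpha_i, alpha_j)/(alpha_j, alpha_j); the resulting 2x2 Cartan matrix is
[[2, -1], [-1, 2]].
All simple roots have the same length, so the diagram is simply laced. The associated Dynkin diagram is a chain of 2 nodes with single edges (A_2), so the type is A_2 (the algebra sl(3)).

A_2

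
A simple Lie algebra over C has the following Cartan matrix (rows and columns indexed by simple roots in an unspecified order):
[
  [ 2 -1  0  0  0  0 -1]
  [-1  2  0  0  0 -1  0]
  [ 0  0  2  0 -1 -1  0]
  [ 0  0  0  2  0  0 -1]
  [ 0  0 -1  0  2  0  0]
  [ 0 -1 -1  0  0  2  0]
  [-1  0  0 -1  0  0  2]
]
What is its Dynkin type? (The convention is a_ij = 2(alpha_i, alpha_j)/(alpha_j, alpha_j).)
The matrix has rank 7 with 2's on the diagonal. Reading the off-diagonal entries as Dynkin edges (a single edge where a_ij = a_ji = -1; a double or triple edge where a_ij * a_ji = 2 or 3), the diagram is a chain of 7 nodes with single edges (A_7). One simple-root ordering that puts it in standard form is (alpha_4, alpha_7, alpha_1, alpha_2, alpha_6, alpha_3, alpha_5). So the algebra is type A_7, i.e. sl(8).

A_7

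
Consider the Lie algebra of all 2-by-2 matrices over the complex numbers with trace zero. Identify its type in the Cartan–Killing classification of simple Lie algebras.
This is sl(2), which has dimension 2^2 - 1 = 3 and rank 2 - 1 = 1 (a Cartan subalgebra is the diagonal traceless matrices). In the classification of classical Lie algebras, the special linear algebra sl(n+1) has type A_n; here n = 1, so the Dynkin diagram is a chain of 1 nodes with single edges (A_1). Hence the type is A_1.

A1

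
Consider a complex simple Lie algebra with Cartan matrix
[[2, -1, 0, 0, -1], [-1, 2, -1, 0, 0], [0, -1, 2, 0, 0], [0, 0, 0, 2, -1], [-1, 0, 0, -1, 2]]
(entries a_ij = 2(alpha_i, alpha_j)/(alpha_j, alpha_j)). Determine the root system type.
The matrix has rank 5 with 2's on the diagonal. Reading the off-diagonal entries as Dynkin edges (a single edge where a_ij = a_ji = -1; a double or triple edge where a_ij * a_ji = 2 or 3), the diagram is a chain of 5 nodes with single edges (A_5). One simple-root ordering that puts it in standard form is (alpha_4, alpha_5, alpha_1, alpha_2, alpha_3). So the algebra is type A_5, i.e. sl(6).

A5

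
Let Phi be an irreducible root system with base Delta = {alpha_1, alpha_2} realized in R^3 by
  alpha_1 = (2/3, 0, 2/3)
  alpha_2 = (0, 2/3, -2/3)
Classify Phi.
A2

Compute the Cartan integers a_ij = 2(alpha_i, alpha_j)/(alpha_j, alpha_j); the resulting 2x2 Cartan matrix is
[[2, -1], [-1, 2]].
All simple roots have the same length, so the diagram is simply laced. The associated Dynkin diagram is a chain of 2 nodes with single edges (A_2), so the type is A_2 (the algebra sl(3)).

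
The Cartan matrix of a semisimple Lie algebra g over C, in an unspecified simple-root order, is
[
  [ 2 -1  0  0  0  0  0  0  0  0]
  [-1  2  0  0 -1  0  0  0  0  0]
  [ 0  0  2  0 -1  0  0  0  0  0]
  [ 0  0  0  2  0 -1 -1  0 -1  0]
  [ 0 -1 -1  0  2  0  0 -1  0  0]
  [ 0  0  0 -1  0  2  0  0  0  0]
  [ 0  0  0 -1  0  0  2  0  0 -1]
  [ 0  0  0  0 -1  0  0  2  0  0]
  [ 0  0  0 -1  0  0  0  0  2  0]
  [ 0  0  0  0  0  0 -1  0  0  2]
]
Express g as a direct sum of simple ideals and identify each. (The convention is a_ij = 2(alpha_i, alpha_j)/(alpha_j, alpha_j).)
The diagram associated to this matrix has two connected components: the simple roots {alpha_1, alpha_2, alpha_3, alpha_5, alpha_8} form a chain of 3 nodes with a fork of two nodes at one end (D_5), and {alpha_4, alpha_6, alpha_7, alpha_9, alpha_10} form a chain of 3 nodes with a fork of two nodes at one end (D_5). A semisimple Lie algebra decomposes uniquely as the direct sum of simple ideals, one per connected component of its Dynkin diagram, so g ≅ D_5 ⊕ D_5 (dimension 45 + 45 = 90).

type D_5 ⊕ type D_5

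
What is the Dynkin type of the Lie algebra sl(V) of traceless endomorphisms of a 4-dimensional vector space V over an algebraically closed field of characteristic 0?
This is sl(4), which has dimension 4^2 - 1 = 15 and rank 4 - 1 = 3 (a Cartan subalgebra is the diagonal traceless matrices). In the classification of classical Lie algebras, the special linear algebra sl(n+1) has type A_n; here n = 3, so the Dynkin diagram is a chain of 3 nodes with single edges (A_3). Hence the type is A_3.

A_3 (sl(4))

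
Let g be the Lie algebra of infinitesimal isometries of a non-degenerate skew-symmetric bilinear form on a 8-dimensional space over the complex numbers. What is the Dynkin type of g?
This is sp(8), which has dimension 8(8+1)/2 = 36 and rank 8/2 = 4. In the classification of classical Lie algebras, the symplectic algebra sp(2n) has type C_n; here n = 4, so the Dynkin diagram is a chain of 4 nodes with a double edge at one end; the terminal node there is the unique long simple root (C_4). Hence the type is C_4.

C4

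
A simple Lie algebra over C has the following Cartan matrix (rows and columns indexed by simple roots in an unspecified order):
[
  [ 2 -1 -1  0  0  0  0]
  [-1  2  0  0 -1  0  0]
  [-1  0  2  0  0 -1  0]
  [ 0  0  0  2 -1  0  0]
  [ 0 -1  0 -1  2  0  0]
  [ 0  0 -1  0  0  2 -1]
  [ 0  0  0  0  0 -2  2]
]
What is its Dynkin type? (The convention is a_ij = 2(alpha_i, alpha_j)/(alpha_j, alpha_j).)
type C_7

The matrix has rank 7 with 2's on the diagonal. Reading the off-diagonal entries as Dynkin edges (a single edge where a_ij = a_ji = -1; a double or triple edge where a_ij * a_ji = 2 or 3), the diagram is a chain of 7 nodes with a double edge at one end; the terminal node there is the unique long simple root (C_7). One simple-root ordering that puts it in standard form is (alpha_4, alpha_5, alpha_2, alpha_1, alpha_3, alpha_6, alpha_7). So the algebra is type C_7, i.e. sp(14).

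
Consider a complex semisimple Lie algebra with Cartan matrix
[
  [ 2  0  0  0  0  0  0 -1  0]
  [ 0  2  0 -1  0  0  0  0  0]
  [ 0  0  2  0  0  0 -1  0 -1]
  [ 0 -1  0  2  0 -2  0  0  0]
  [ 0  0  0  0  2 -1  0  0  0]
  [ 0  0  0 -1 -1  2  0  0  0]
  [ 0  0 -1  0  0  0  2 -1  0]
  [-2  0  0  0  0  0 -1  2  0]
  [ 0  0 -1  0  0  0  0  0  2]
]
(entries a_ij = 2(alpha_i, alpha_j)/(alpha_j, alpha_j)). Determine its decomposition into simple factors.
B_5 + F_4

The diagram associated to this matrix has two connected components: the simple roots {alpha_1, alpha_3, alpha_7, alpha_8, alpha_9} form a chain of 5 nodes with a double edge at one end; the terminal node there is the unique short simple root (B_5), and {alpha_2, alpha_4, alpha_5, alpha_6} form a chain of 4 nodes with a double edge between the middle two (F_4). A semisimple Lie algebra decomposes uniquely as the direct sum of simple ideals, one per connected component of its Dynkin diagram, so g ≅ B_5 ⊕ F_4 (dimension 55 + 52 = 107).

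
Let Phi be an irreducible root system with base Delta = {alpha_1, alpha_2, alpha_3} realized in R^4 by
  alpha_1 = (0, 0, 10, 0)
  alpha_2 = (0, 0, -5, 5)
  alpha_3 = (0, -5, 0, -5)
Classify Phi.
Compute the Cartan integers a_ij = 2(alpha_i, alpha_j)/(alpha_j, alpha_j); the resulting 3x3 Cartan matrix is
[[2, -2, 0], [-1, 2, -1], [0, -1, 2]].
The roots have two lengths (squared-length ratio 2:1); the short ones are alpha_{2,3}. The associated Dynkin diagram is a chain of 3 nodes with a double edge at one end; the terminal node there is the unique long simple root (C_3), so the type is C_3 (the algebra sp(6)).

type C_3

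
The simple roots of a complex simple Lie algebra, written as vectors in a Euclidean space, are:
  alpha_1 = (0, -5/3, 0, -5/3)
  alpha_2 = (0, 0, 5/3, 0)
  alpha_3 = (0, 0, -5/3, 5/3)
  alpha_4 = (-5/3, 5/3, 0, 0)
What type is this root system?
type B_4

Compute the Cartan integers a_ij = 2(alpha_i, alpha_j)/(alpha_j, alpha_j); the resulting 4x4 Cartan matrix is
[[2, 0, -1, -1], [0, 2, -1, 0], [-1, -2, 2, 0], [-1, 0, 0, 2]].
The roots have two lengths (squared-length ratio 2:1); the short ones are alpha_{2}. The associated Dynkin diagram is a chain of 4 nodes with a double edge at one end; the terminal node there is the unique short simple root (B_4), so the type is B_4 (the algebra so(9)).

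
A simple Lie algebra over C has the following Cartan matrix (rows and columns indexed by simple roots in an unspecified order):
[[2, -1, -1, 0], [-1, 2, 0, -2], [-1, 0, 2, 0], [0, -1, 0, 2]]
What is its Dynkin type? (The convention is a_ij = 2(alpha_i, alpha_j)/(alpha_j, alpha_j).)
B4

The matrix has rank 4 with 2's on the diagonal. Reading the off-diagonal entries as Dynkin edges (a single edge where a_ij = a_ji = -1; a double or triple edge where a_ij * a_ji = 2 or 3), the diagram is a chain of 4 nodes with a double edge at one end; the terminal node there is the unique short simple root (B_4). One simple-root ordering that puts it in standard form is (alpha_3, alpha_1, alpha_2, alpha_4). So the algebra is type B_4, i.e. so(9).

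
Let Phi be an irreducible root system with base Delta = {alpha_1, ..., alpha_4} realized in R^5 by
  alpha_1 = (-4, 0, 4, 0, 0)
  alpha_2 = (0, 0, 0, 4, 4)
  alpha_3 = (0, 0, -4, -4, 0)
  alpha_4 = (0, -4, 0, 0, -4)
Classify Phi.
Compute the Cartan integers a_ij = 2(alpha_i, alpha_j)/(alpha_j, alpha_j); the resulting 4x4 Cartan matrix is
[[2, 0, -1, 0], [0, 2, -1, -1], [-1, -1, 2, 0], [0, -1, 0, 2]].
All simple roots have the same length, so the diagram is simply laced. The associated Dynkin diagram is a chain of 4 nodes with single edges (A_4), so the type is A_4 (the algebra sl(5)).

A_4 (sl(5))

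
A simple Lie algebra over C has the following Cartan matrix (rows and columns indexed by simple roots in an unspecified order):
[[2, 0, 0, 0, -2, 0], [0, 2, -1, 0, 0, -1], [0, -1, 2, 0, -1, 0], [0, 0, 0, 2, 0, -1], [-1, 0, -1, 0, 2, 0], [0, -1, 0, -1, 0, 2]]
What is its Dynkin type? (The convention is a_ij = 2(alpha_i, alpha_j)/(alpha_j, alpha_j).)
C_6

The matrix has rank 6 with 2's on the diagonal. Reading the off-diagonal entries as Dynkin edges (a single edge where a_ij = a_ji = -1; a double or triple edge where a_ij * a_ji = 2 or 3), the diagram is a chain of 6 nodes with a double edge at one end; the terminal node there is the unique long simple root (C_6). One simple-root ordering that puts it in standard form is (alpha_4, alpha_6, alpha_2, alpha_3, alpha_5, alpha_1). So the algebra is type C_6, i.e. sp(12).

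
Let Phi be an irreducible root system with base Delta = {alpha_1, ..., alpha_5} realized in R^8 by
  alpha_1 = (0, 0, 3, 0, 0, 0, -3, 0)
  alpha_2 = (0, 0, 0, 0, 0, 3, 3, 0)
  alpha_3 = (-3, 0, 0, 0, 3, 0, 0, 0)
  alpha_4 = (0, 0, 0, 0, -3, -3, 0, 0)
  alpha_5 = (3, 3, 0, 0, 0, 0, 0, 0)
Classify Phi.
A5

Compute the Cartan integers a_ij = 2(alpha_i, alpha_j)/(alpha_j, alpha_j); the resulting 5x5 Cartan matrix is
[[2, -1, 0, 0, 0], [-1, 2, 0, -1, 0], [0, 0, 2, -1, -1], [0, -1, -1, 2, 0], [0, 0, -1, 0, 2]].
All simple roots have the same length, so the diagram is simply laced. The associated Dynkin diagram is a chain of 5 nodes with single edges (A_5), so the type is A_5 (the algebra sl(6)).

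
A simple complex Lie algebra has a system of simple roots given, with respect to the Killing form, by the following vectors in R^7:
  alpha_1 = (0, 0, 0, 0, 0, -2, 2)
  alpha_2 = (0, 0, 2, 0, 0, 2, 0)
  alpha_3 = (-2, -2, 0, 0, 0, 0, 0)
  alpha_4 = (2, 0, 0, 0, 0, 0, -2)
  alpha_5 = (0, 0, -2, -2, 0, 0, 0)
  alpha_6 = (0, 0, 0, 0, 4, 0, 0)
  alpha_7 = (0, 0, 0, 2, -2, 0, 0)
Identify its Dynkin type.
Compute the Cartan integers a_ij = 2(alpha_i, alpha_j)/(alpha_j, alpha_j); the resulting 7x7 Cartan matrix is
[[2, -1, 0, -1, 0, 0, 0], [-1, 2, 0, 0, -1, 0, 0], [0, 0, 2, -1, 0, 0, 0], [-1, 0, -1, 2, 0, 0, 0], [0, -1, 0, 0, 2, 0, -1], [0, 0, 0, 0, 0, 2, -2], [0, 0, 0, 0, -1, -1, 2]].
The roots have two lengths (squared-length ratio 2:1); the short ones are alpha_{1,2,3,4,5,7}. The associated Dynkin diagram is a chain of 7 nodes with a double edge at one end; the terminal node there is the unique long simple root (C_7), so the type is C_7 (the algebra sp(14)).

C7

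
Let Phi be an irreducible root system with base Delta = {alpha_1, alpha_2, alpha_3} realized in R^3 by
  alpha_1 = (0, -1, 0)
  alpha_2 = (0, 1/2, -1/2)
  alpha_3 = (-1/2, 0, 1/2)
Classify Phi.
Compute the Cartan integers a_ij = 2(alpha_i, alpha_j)/(alpha_j, alpha_j); the resulting 3x3 Cartan matrix is
[[2, -2, 0], [-1, 2, -1], [0, -1, 2]].
The roots have two lengths (squared-length ratio 2:1); the short ones are alpha_{2,3}. The associated Dynkin diagram is a chain of 3 nodes with a double edge at one end; the terminal node there is the unique long simple root (C_3), so the type is C_3 (the algebra sp(6)).

C_3 (sp(6))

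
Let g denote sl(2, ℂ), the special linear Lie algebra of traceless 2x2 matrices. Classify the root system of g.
This is sl(2), which has dimension 2^2 - 1 = 3 and rank 2 - 1 = 1 (a Cartan subalgebra is the diagonal traceless matrices). In the classification of classical Lie algebras, the special linear algebra sl(n+1) has type A_n; here n = 1, so the Dynkin diagram is a chain of 1 nodes with single edges (A_1). Hence the type is A_1.

A_1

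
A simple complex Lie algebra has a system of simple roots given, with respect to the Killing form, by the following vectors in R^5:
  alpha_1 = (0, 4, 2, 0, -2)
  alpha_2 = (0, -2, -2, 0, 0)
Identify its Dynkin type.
type G_2

Compute the Cartan integers a_ij = 2(alpha_i, alpha_j)/(alpha_j, alpha_j); the resulting 2x2 Cartan matrix is
[[2, -3], [-1, 2]].
The roots have two lengths (squared-length ratio 3:1); the short ones are alpha_{2}. The associated Dynkin diagram is two nodes joined by a triple edge (G_2), so the type is G_2.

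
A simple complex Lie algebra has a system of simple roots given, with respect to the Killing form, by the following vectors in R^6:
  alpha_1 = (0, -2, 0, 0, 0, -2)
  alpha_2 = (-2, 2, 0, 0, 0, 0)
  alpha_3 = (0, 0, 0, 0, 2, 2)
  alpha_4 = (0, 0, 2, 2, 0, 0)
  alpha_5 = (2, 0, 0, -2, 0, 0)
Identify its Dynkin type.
A5

Compute the Cartan integers a_ij = 2(alpha_i, alpha_j)/(alpha_j, alpha_j); the resulting 5x5 Cartan matrix is
[[2, -1, -1, 0, 0], [-1, 2, 0, 0, -1], [-1, 0, 2, 0, 0], [0, 0, 0, 2, -1], [0, -1, 0, -1, 2]].
All simple roots have the same length, so the diagram is simply laced. The associated Dynkin diagram is a chain of 5 nodes with single edges (A_5), so the type is A_5 (the algebra sl(6)).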